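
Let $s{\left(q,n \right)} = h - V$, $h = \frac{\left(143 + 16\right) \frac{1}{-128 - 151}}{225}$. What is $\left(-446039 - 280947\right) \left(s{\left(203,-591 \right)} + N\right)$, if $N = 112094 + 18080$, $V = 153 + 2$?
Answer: $- \frac{1977872659428692}{20925} \approx -9.4522 \cdot 10^{10}$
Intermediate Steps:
$h = - \frac{53}{20925}$ ($h = \frac{159}{-279} \cdot \frac{1}{225} = 159 \left(- \frac{1}{279}\right) \frac{1}{225} = \left(- \frac{53}{93}\right) \frac{1}{225} = - \frac{53}{20925} \approx -0.0025329$)
$V = 155$
$s{\left(q,n \right)} = - \frac{3243428}{20925}$ ($s{\left(q,n \right)} = - \frac{53}{20925} - 155 = - \frac{3243428}{20925}$)
$N = 130174$
$\left(-446039 - 280947\right) \left(s{\left(203,-591 \right)} + N\right) = \left(-446039 - 280947\right) \left(- \frac{3243428}{20925} + 130174\right) = \left(-726986\right) \frac{2720647522}{20925} = - \frac{1977872659428692}{20925}$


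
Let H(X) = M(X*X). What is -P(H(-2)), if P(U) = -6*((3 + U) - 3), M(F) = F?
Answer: 24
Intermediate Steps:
H(X) = X**2 (H(X) = X*X = X**2)
P(U) = -6*U
-P(H(-2)) = -(-6)*(-2)**2 = -(-6)*4 = -1*(-24) = 24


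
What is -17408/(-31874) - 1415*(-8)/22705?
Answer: 75606232/72369917 ≈ 1.0447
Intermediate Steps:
-17408/(-31874) - 1415*(-8)/22705 = -17408*(-1/31874) + 11320*(1/22705) = 8704/15937 + 2264/4541 = 75606232/72369917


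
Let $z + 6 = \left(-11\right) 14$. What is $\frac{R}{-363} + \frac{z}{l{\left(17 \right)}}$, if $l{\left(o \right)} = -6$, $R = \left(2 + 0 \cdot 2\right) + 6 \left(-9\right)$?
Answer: $\frac{3244}{121} \approx 26.81$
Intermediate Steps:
$z = -160$ ($z = -6 - 154 = -160$)
$R = -52$ ($R = \left(2 + 0\right) - 54 = 2 - 54 = -52$)
$\frac{R}{-363} + \frac{z}{l{\left(17 \right)}} = - \frac{52}{-363} - \frac{160}{-6} = \left(-52\right) \left(- \frac{1}{363}\right) - - \frac{80}{3} = \frac{52}{363} + \frac{80}{3} = \frac{3244}{121}$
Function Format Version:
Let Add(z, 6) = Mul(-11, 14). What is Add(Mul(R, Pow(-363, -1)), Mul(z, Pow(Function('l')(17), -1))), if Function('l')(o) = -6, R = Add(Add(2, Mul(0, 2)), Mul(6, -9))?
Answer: Rational(3244, 121) ≈ 26.810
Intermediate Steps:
z = -160 (z = Add(-6, Mul(-11, 14)) = Add(-6, -154) = -160)
R = -52 (R = Add(Add(2, 0), -54) = Add(2, -54) = -52)
Add(Mul(R, Pow(-363, -1)), Mul(z, Pow(Function('l')(17), -1))) = Add(Mul(-52, Pow(-363, -1)), Mul(-160, Pow(-6, -1))) = Add(Mul(-52, Rational(-1, 363)), Mul(-160, Rational(-1, 6))) = Add(Rational(52, 363), Rational(80, 3)) = Rational(3244, 121)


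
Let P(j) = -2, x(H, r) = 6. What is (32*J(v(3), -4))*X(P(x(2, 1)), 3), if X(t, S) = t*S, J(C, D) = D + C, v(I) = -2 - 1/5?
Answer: 5952/5 ≈ 1190.4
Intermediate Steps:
v(I) = -11/5 (v(I) = -2 - 1/5 = -2 - 1*⅕ = -2 - ⅕ = -11/5)
J(C, D) = C + D
X(t, S) = S*t
(32*J(v(3), -4))*X(P(x(2, 1)), 3) = (32*(-11/5 - 4))*(3*(-2)) = (32*(-31/5))*(-6) = -992/5*(-6) = 5952/5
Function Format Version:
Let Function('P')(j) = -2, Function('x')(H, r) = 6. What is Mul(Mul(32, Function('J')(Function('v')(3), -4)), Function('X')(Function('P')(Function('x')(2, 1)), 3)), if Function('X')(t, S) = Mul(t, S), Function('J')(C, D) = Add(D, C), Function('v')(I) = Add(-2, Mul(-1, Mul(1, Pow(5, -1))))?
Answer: Rational(5952, 5) ≈ 1190.4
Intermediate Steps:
Function('v')(I) = Rational(-11, 5) (Function('v')(I) = Add(-2, Mul(-1, Mul(1, Rational(1, 5)))) = Add(-2, Mul(-1, Rational(1, 5))) = Add(-2, Rational(-1, 5)) = Rational(-11, 5))
Function('J')(C, D) = Add(C, D)
Function('X')(t, S) = Mul(S, t)
Mul(Mul(32, Function('J')(Function('v')(3), -4)), Function('X')(Function('P')(Function('x')(2, 1)), 3)) = Mul(Mul(32, Add(Rational(-11, 5), -4)), Mul(3, -2)) = Mul(Mul(32, Rational(-31, 5)), -6) = Mul(Rational(-992, 5), -6) = Rational(5952, 5)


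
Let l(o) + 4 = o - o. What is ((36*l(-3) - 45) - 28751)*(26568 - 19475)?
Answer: -205271420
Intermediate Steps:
l(o) = -4 (l(o) = -4 + (o - o) = -4 + 0 = -4)
((36*l(-3) - 45) - 28751)*(26568 - 19475) = ((36*(-4) - 45) - 28751)*(26568 - 19475) = ((-144 - 45) - 28751)*7093 = (-189 - 28751)*7093 = -28940*7093 = -205271420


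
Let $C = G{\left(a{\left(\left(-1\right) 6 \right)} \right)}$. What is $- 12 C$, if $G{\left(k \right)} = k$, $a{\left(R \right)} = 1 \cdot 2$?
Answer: $-24$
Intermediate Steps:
$a{\left(R \right)} = 2$
$C = 2$
$- 12 C = \left(-12\right) 2 = -24$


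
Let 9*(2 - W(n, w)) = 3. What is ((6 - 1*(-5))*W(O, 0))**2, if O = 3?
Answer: 3025/9 ≈ 336.11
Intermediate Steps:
W(n, w) = 5/3 (W(n, w) = 2 - 1/9*3 = 2 - 1/3 = 5/3)
((6 - 1*(-5))*W(O, 0))**2 = ((6 - 1*(-5))*(5/3))**2 = ((6 + 5)*(5/3))**2 = (11*(5/3))**2 = (55/3)**2 = 3025/9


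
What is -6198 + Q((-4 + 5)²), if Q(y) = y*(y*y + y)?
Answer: -6196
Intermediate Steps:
Q(y) = y*(y + y²) (Q(y) = y*(y² + y) = y*(y + y²))
-6198 + Q((-4 + 5)²) = -6198 + ((-4 + 5)²)²*(1 + (-4 + 5)²) = -6198 + (1²)²*(1 + 1²) = -6198 + 1²*(1 + 1) = -6198 + 1*2 = -6198 + 2 = -6196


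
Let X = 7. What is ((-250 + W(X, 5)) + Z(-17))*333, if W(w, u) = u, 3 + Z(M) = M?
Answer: -88245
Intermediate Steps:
Z(M) = -3 + M
((-250 + W(X, 5)) + Z(-17))*333 = ((-250 + 5) + (-3 - 17))*333 = (-245 - 20)*333 = -265*333 = -88245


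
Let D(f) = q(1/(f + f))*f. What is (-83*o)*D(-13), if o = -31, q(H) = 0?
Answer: 0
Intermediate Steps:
D(f) = 0 (D(f) = 0*f = 0)
(-83*o)*D(-13) = -83*(-31)*0 = 2573*0 = 0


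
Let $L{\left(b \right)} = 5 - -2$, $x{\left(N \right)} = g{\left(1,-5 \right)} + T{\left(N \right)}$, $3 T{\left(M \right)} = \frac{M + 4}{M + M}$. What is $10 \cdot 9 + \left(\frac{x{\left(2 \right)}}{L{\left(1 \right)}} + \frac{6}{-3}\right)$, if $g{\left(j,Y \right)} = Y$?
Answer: $\frac{1223}{14} \approx 87.357$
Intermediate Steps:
$T{\left(M \right)} = \frac{4 + M}{6 M}$ ($T{\left(M \right)} = \frac{\left(M + 4\right) \frac{1}{M + M}}{3} = \frac{\left(4 + M\right) \frac{1}{2 M}}{3} = \frac{\frac{1}{2} \frac{1}{M} \left(4 + M\right)}{3} = \frac{4 + M}{6 M}$)
$x{\left(N \right)} = -5 + \frac{4 + N}{6 N}$
$L{\left(b \right)} = 7$ ($L{\left(b \right)} = 5 + 2 = 7$)
$10 \cdot 9 + \left(\frac{x{\left(2 \right)}}{L{\left(1 \right)}} + \frac{6}{-3}\right) = 10 \cdot 9 + \left(\frac{\frac{1}{6} \cdot \frac{1}{2} \left(4 - 58\right)}{7} + \frac{6}{-3}\right) = 90 + \left(\frac{1}{6} \cdot \frac{1}{2} \left(4 - 58\right) \frac{1}{7} + 6 \left(- \frac{1}{3}\right)\right) = 90 - \left(2 - \frac{1}{6} \cdot \frac{1}{2} \left(-54\right) \frac{1}{7}\right) = 90 - \frac{37}{14} = \frac{1223}{14}$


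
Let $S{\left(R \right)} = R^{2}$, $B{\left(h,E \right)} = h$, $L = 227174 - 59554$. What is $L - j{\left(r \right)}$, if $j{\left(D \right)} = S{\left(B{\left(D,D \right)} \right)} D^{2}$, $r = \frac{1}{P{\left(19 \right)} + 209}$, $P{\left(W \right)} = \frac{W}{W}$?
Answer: $\frac{325989052199999}{1944810000} \approx 1.6762 \cdot 10^{5}$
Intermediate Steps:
$L = 167620$
$P{\left(W \right)} = 1$
$r = \frac{1}{210}$ ($r = \frac{1}{1 + 209} = \frac{1}{210} \approx 0.0047619$)
$j{\left(D \right)} = D^{4}$ ($j{\left(D \right)} = D^{2} D^{2} = D^{4}$)
$L - j{\left(r \right)} = 167620 - \left(\frac{1}{210}\right)^{4} = 167620 - \frac{1}{1944810000} = \frac{325989052199999}{1944810000}$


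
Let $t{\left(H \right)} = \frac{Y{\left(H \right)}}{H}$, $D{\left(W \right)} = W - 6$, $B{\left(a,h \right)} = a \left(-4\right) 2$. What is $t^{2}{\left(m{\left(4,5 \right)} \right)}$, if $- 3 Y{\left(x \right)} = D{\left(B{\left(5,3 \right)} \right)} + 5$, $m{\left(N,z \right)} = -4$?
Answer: $\frac{1681}{144} \approx 11.674$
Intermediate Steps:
$B{\left(a,h \right)} = - 8 a$ ($B{\left(a,h \right)} = - 4 a 2 = - 8 a$)
$D{\left(W \right)} = -6 + W$ ($D{\left(W \right)} = W - 6 = -6 + W$)
$Y{\left(x \right)} = \frac{41}{3}$ ($Y{\left(x \right)} = - \frac{\left(-6 - 40\right) + 5}{3} = - \frac{-46 + 5}{3} = \left(- \frac{1}{3}\right) \left(-41\right) = \frac{41}{3}$)
$t{\left(H \right)} = \frac{41}{3 H}$
$t^{2}{\left(m{\left(4,5 \right)} \right)} = \left(\frac{41}{3 \left(-4\right)}\right)^{2} = \left(\frac{41}{3} \left(- \frac{1}{4}\right)\right)^{2} = \left(- \frac{41}{12}\right)^{2} = \frac{1681}{144}$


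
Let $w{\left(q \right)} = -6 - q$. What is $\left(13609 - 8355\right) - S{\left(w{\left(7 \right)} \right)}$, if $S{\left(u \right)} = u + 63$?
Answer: $5204$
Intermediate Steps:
$S{\left(u \right)} = 63 + u$
$\left(13609 - 8355\right) - S{\left(w{\left(7 \right)} \right)} = \left(13609 - 8355\right) - \left(63 - 13\right) = 5254 - \left(63 - 13\right) = 5254 - 50 = 5204$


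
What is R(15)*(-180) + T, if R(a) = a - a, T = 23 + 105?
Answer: 128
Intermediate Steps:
T = 128
R(a) = 0
R(15)*(-180) + T = 0*(-180) + 128 = 0 + 128 = 128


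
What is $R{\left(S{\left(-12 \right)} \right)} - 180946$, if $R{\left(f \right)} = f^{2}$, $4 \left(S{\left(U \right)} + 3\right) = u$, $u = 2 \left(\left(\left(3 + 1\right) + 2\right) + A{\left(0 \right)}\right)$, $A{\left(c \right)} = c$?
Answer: $-180946$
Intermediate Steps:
$u = 12$ ($u = 2 \left(\left(\left(3 + 1\right) + 2\right) + 0\right) = 2 \left(\left(4 + 2\right) + 0\right) = 2 \left(6 + 0\right) = 2 \cdot 6 = 12$)
$S{\left(U \right)} = 0$ ($S{\left(U \right)} = -3 + \frac{1}{4} \cdot 12 = -3 + 3 = 0$)
$R{\left(S{\left(-12 \right)} \right)} - 180946 = 0^{2} - 180946 = 0 - 180946 = -180946$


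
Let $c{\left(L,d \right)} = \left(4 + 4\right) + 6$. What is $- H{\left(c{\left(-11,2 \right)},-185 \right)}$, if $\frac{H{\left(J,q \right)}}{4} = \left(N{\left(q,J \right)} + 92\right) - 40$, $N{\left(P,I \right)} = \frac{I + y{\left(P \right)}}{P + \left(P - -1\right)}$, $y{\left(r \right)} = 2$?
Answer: $- \frac{76688}{369} \approx -207.83$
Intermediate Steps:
$N{\left(P,I \right)} = \frac{2 + I}{1 + 2 P}$ ($N{\left(P,I \right)} = \frac{I + 2}{P + \left(P - -1\right)} = \frac{2 + I}{P + \left(P + 1\right)} = \frac{2 + I}{P + \left(1 + P\right)} = \frac{2 + I}{1 + 2 P}$)
$c{\left(L,d \right)} = 14$ ($c{\left(L,d \right)} = 8 + 6 = 14$)
$H{\left(J,q \right)} = 208 + \frac{4 \left(2 + J\right)}{1 + 2 q}$ ($H{\left(J,q \right)} = 4 \left(\left(\frac{2 + J}{1 + 2 q} + 92\right) - 40\right) = 4 \left(\left(92 + \frac{2 + J}{1 + 2 q}\right) - 40\right) = 4 \left(52 + \frac{2 + J}{1 + 2 q}\right) = 208 + \frac{4 \left(2 + J\right)}{1 + 2 q}$)
$- H{\left(c{\left(-11,2 \right)},-185 \right)} = - \frac{4 \left(54 + 14 + 104 \left(-185\right)\right)}{1 + 2 \left(-185\right)} = - \frac{4 \left(54 + 14 - 19240\right)}{1 - 370} = - \frac{4 \left(-19172\right)}{-369} = - \frac{4 \left(-1\right) \left(-19172\right)}{369} = \left(-1\right) \frac{76688}{369} = - \frac{76688}{369}$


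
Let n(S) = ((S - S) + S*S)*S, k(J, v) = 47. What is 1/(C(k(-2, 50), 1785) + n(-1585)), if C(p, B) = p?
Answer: -1/3981876578 ≈ -2.5114e-10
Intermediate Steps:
n(S) = S**3 (n(S) = (0 + S**2)*S = S**2*S = S**3)
1/(C(k(-2, 50), 1785) + n(-1585)) = 1/(47 + (-1585)**3) = 1/(47 - 3981876625) = 1/(-3981876578) = -1/3981876578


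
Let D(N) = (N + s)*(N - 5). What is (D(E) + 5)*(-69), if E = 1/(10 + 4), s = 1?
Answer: 3795/196 ≈ 19.362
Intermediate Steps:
E = 1/14 ≈ 0.071429
D(N) = (1 + N)*(-5 + N) (D(N) = (N + 1)*(N - 5) = (1 + N)*(-5 + N))
(D(E) + 5)*(-69) = ((-5 + (1/14)² - 4*1/14) + 5)*(-69) = ((-5 + 1/196 - 2/7) + 5)*(-69) = (-1035/196 + 5)*(-69) = -55/196*(-69) = 3795/196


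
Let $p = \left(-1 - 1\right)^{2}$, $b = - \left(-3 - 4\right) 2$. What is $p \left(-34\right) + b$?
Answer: $-122$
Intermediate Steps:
$b = 14$ ($b = - \left(-7\right) 2 = \left(-1\right) \left(-14\right) = 14$)
$p = 4$ ($p = \left(-2\right)^{2} = 4$)
$p \left(-34\right) + b = 4 \left(-34\right) + 14 = -136 + 14 = -122$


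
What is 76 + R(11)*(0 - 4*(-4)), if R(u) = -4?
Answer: 12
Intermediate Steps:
76 + R(11)*(0 - 4*(-4)) = 76 - 4*(0 - 4*(-4)) = 76 - 4*(0 + 16) = 76 - 4*16 = 76 - 64 = 12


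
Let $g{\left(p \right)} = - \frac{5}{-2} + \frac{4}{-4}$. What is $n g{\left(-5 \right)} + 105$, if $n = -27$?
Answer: $\frac{129}{2} \approx 64.5$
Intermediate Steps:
$g{\left(p \right)} = \frac{3}{2}$ ($g{\left(p \right)} = \left(-5\right) \left(- \frac{1}{2}\right) + 4 \left(- \frac{1}{4}\right) = \frac{5}{2} - 1 = \frac{3}{2}$)
$n g{\left(-5 \right)} + 105 = \left(-27\right) \frac{3}{2} + 105 = - \frac{81}{2} + 105 = \frac{129}{2}$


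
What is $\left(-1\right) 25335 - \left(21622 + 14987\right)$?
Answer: $-61944$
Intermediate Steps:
$\left(-1\right) 25335 - \left(21622 + 14987\right) = -25335 - 36609 = -61944$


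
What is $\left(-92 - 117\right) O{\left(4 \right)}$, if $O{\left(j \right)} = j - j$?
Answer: $0$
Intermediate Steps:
$O{\left(j \right)} = 0$
$\left(-92 - 117\right) O{\left(4 \right)} = \left(-92 - 117\right) 0 = \left(-209\right) 0 = 0$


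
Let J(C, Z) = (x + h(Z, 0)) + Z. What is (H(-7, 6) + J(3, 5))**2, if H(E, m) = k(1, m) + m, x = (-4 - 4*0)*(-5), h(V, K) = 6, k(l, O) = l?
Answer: 1444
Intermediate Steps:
x = 20 (x = (-4 + 0)*(-5) = -4*(-5) = 20)
J(C, Z) = 26 + Z (J(C, Z) = (20 + 6) + Z = 26 + Z)
H(E, m) = 1 + m
(H(-7, 6) + J(3, 5))**2 = ((1 + 6) + (26 + 5))**2 = (7 + 31)**2 = 38**2 = 1444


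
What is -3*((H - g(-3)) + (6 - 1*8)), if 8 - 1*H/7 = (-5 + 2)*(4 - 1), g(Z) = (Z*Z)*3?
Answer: -270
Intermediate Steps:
g(Z) = 3*Z² (g(Z) = Z²*3 = 3*Z²)
H = 119 (H = 56 - 7*(-5 + 2)*(4 - 1) = 56 - (-21)*3 = 56 - 7*(-9) = 56 + 63 = 119)
-3*((H - g(-3)) + (6 - 1*8)) = -3*((119 - 3*(-3)²) + (6 - 1*8)) = -3*((119 - 3*9) + (6 - 8)) = -3*((119 - 1*27) - 2) = -3*((119 - 27) - 2) = -3*(92 - 2) = -3*90 = -270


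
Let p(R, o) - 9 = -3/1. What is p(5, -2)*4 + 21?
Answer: 45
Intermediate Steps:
p(R, o) = 6 (p(R, o) = 9 - 3/1 = 9 - 3*1 = 9 - 3 = 6)
p(5, -2)*4 + 21 = 6*4 + 21 = 24 + 21 = 45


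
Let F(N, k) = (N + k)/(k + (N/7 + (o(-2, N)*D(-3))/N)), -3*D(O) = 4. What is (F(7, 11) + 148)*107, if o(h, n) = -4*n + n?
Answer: 127651/8 ≈ 15956.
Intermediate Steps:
D(O) = -4/3 (D(O) = -⅓*4 = -4/3)
o(h, n) = -3*n
F(N, k) = (N + k)/(4 + k + N/7) (F(N, k) = (N + k)/(k + (N/7 + (-3*N*(-4/3))/N)) = (N + k)/(k + (N*(⅐) + (4*N)/N)) = (N + k)/(k + (N/7 + 4)) = (N + k)/(k + (4 + N/7)) = (N + k)/(4 + k + N/7))
(F(7, 11) + 148)*107 = (7*(7 + 11)/(28 + 7 + 7*11) + 148)*107 = (7*18/(28 + 7 + 77) + 148)*107 = (7*18/112 + 148)*107 = (7*(1/112)*18 + 148)*107 = (9/8 + 148)*107 = (1193/8)*107 = 127651/8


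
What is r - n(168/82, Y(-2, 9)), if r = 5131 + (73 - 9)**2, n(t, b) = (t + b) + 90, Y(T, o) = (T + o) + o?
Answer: 373877/41 ≈ 9119.0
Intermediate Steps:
Y(T, o) = T + 2*o
n(t, b) = 90 + b + t (n(t, b) = (b + t) + 90 = 90 + b + t)
r = 9227 (r = 5131 + 64**2 = 5131 + 4096 = 9227)
r - n(168/82, Y(-2, 9)) = 9227 - (90 + (-2 + 2*9) + 168/82) = 9227 - (90 + (-2 + 18) + 168*(1/82)) = 9227 - (90 + 16 + 84/41) = 9227 - 1*4430/41 = 9227 - 4430/41 = 373877/41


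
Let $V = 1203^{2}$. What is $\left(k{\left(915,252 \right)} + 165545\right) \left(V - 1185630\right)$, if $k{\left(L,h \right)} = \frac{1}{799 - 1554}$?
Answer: $\frac{32693836882446}{755} \approx 4.3303 \cdot 10^{10}$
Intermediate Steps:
$k{\left(L,h \right)} = - \frac{1}{755}$ ($k{\left(L,h \right)} = \frac{1}{-755} = - \frac{1}{755}$)
$V = 1447209$
$\left(k{\left(915,252 \right)} + 165545\right) \left(V - 1185630\right) = \left(- \frac{1}{755} + 165545\right) \left(1447209 - 1185630\right) = \frac{124986474}{755} \cdot 261579 = \frac{32693836882446}{755}$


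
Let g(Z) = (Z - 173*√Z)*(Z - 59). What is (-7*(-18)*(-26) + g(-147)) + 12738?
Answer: 39744 + 249466*I*√3 ≈ 39744.0 + 4.3209e+5*I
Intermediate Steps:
g(Z) = (-59 + Z)*(Z - 173*√Z) (g(Z) = (Z - 173*√Z)*(-59 + Z) = (-59 + Z)*(Z - 173*√Z))
(-7*(-18)*(-26) + g(-147)) + 12738 = (-7*(-18)*(-26) + ((-147)² - (-178017)*I*√3 - 59*(-147) + 10207*√(-147))) + 12738 = (126*(-26) + (21609 - (-178017)*I*√3 + 8673 + 10207*(7*I*√3))) + 12738 = (-3276 + (21609 + 178017*I*√3 + 8673 + 71449*I*√3)) + 12738 = (-3276 + (30282 + 249466*I*√3)) + 12738 = (27006 + 249466*I*√3) + 12738 = 39744 + 249466*I*√3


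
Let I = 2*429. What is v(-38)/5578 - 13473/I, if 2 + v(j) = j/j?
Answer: -6262771/398827 ≈ -15.703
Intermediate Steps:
I = 858
v(j) = -1 (v(j) = -2 + j/j = -2 + 1 = -1)
v(-38)/5578 - 13473/I = -1/5578 - 13473/858 = -1*1/5578 - 13473*1/858 = -1/5578 - 4491/286 = -6262771/398827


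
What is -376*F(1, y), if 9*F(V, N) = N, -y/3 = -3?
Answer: -376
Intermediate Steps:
y = 9 (y = -3*(-3) = 9)
F(V, N) = N/9
-376*F(1, y) = -376*9/9 = -376*1 = -376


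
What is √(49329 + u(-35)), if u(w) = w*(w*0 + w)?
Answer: √50554 ≈ 224.84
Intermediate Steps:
u(w) = w² (u(w) = w*(0 + w) = w*w = w²)
√(49329 + u(-35)) = √(49329 + (-35)²) = √(49329 + 1225) = √50554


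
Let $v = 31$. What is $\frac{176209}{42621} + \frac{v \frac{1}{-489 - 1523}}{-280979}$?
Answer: $\frac{99616190886583}{24094919189508} \approx 4.1343$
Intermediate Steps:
$\frac{176209}{42621} + \frac{v \frac{1}{-489 - 1523}}{-280979} = \frac{176209}{42621} + \frac{31 \frac{1}{-489 - 1523}}{-280979} = 176209 \cdot \frac{1}{42621} + \frac{31}{-2012} \left(- \frac{1}{280979}\right) = \frac{176209}{42621} + 31 \left(- \frac{1}{2012}\right) \left(- \frac{1}{280979}\right) = \frac{176209}{42621} - - \frac{31}{565329748} = \frac{176209}{42621} + \frac{31}{565329748} = \frac{99616190886583}{24094919189508}$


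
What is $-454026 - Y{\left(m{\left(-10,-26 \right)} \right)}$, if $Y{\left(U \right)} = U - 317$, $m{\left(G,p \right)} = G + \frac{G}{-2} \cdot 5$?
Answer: $-453724$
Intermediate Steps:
$m{\left(G,p \right)} = - \frac{3 G}{2}$ ($m{\left(G,p \right)} = G + G \left(- \frac{1}{2}\right) 5 = G + - \frac{G}{2} \cdot 5 = G - \frac{5 G}{2} = - \frac{3 G}{2}$)
$Y{\left(U \right)} = -317 + U$
$-454026 - Y{\left(m{\left(-10,-26 \right)} \right)} = -454026 - \left(-317 - -15\right) = -454026 - \left(-317 + 15\right) = -454026 - -302 = -454026 + 302 = -453724$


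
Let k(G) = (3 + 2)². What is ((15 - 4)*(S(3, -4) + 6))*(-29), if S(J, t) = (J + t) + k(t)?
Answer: -9570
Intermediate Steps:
k(G) = 25 (k(G) = 5² = 25)
S(J, t) = 25 + J + t (S(J, t) = (J + t) + 25 = 25 + J + t)
((15 - 4)*(S(3, -4) + 6))*(-29) = ((15 - 4)*((25 + 3 - 4) + 6))*(-29) = (11*(24 + 6))*(-29) = (11*30)*(-29) = 330*(-29) = -9570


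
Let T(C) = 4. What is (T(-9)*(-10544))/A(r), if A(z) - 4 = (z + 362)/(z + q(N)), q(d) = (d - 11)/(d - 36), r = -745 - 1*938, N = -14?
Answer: -70961120/8051 ≈ -8814.0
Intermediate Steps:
r = -1683 (r = -745 - 938 = -1683)
q(d) = (-11 + d)/(-36 + d)
A(z) = 4 + (362 + z)/(½ + z) (A(z) = 4 + (z + 362)/(z + (-11 - 14)/(-36 - 14)) = 4 + (362 + z)/(z - 25/(-50)) = 4 + (362 + z)/(z - 1/50*(-25)) = 4 + (362 + z)/(z + ½) = 4 + (362 + z)/(½ + z))
(T(-9)*(-10544))/A(r) = (4*(-10544))/((2*(364 + 5*(-1683))/(1 + 2*(-1683)))) = -42176*(1 - 3366)/(2*(364 - 8415)) = -42176/(2*(-8051)/(-3365)) = -42176/(2*(-1/3365)*(-8051)) = -42176/16102/3365 = -42176*3365/16102 = -70961120/8051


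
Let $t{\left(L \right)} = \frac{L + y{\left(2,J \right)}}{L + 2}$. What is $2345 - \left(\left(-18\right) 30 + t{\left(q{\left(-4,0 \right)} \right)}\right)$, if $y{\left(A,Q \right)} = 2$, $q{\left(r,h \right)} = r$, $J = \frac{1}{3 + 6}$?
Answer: $2884$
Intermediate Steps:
$J = \frac{1}{9} \approx 0.11111$
$t{\left(L \right)} = 1$ ($t{\left(L \right)} = \frac{L + 2}{L + 2} = \frac{2 + L}{2 + L} = 1$)
$2345 - \left(\left(-18\right) 30 + t{\left(q{\left(-4,0 \right)} \right)}\right) = 2345 - \left(\left(-18\right) 30 + 1\right) = 2345 - \left(-540 + 1\right) = 2345 - -539 = 2345 + 539 = 2884$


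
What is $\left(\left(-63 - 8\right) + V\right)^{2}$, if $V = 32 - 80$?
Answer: $14161$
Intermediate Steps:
$V = -48$ ($V = 32 - 80 = -48$)
$\left(\left(-63 - 8\right) + V\right)^{2} = \left(\left(-63 - 8\right) - 48\right)^{2} = \left(-71 - 48\right)^{2} = \left(-119\right)^{2} = 14161$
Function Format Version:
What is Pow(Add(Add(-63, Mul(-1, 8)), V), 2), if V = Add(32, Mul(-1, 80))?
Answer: 14161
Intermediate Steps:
V = -48 (V = Add(32, -80) = -48)
Pow(Add(Add(-63, Mul(-1, 8)), V), 2) = Pow(Add(Add(-63, Mul(-1, 8)), -48), 2) = Pow(Add(Add(-63, -8), -48), 2) = Pow(Add(-71, -48), 2) = Pow(-119, 2) = 14161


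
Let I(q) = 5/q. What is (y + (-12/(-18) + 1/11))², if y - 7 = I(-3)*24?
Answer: 1132096/1089 ≈ 1039.6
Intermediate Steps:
y = -33 (y = 7 + (5/(-3))*24 = 7 + (5*(-⅓))*24 = 7 - 5/3*24 = 7 - 40 = -33)
(y + (-12/(-18) + 1/11))² = (-33 + (-12/(-18) + 1/11))² = (-33 + (-12*(-1/18) + 1*(1/11)))² = (-33 + (⅔ + 1/11))² = (-33 + 25/33)² = (-1064/33)² = 1132096/1089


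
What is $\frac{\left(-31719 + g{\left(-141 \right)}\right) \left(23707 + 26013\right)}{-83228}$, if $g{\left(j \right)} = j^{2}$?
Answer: $\frac{147146340}{20807} \approx 7072.0$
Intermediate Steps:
$\frac{\left(-31719 + g{\left(-141 \right)}\right) \left(23707 + 26013\right)}{-83228} = \frac{\left(-31719 + \left(-141\right)^{2}\right) \left(23707 + 26013\right)}{-83228} = \left(-31719 + 19881\right) 49720 \left(- \frac{1}{83228}\right) = \left(-11838\right) 49720 \left(- \frac{1}{83228}\right) = \left(-588585360\right) \left(- \frac{1}{83228}\right) = \frac{147146340}{20807}$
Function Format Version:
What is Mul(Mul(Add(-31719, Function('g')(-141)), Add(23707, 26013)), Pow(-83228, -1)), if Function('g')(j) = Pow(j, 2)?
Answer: Rational(147146340, 20807) ≈ 7072.0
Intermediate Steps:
Mul(Mul(Add(-31719, Function('g')(-141)), Add(23707, 26013)), Pow(-83228, -1)) = Mul(Mul(Add(-31719, Pow(-141, 2)), Add(23707, 26013)), Pow(-83228, -1)) = Mul(Mul(Add(-31719, 19881), 49720), Rational(-1, 83228)) = Mul(Mul(-11838, 49720), Rational(-1, 83228)) = Mul(-588585360, Rational(-1, 83228)) = Rational(147146340, 20807)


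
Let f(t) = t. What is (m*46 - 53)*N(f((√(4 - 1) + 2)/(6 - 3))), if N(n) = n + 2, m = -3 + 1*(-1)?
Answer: -632 - 79*√3 ≈ -768.83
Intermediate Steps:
m = -4 (m = -3 - 1 = -4)
N(n) = 2 + n
(m*46 - 53)*N(f((√(4 - 1) + 2)/(6 - 3))) = (-4*46 - 53)*(2 + (√(4 - 1) + 2)/(6 - 3)) = (-184 - 53)*(2 + (√3 + 2)/3) = -237*(2 + (2 + √3)*(⅓)) = -237*(2 + (⅔ + √3/3)) = -237*(8/3 + √3/3) = -632 - 79*√3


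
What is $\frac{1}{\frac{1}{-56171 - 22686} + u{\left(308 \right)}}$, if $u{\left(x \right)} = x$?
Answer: $\frac{78857}{24287955} \approx 0.0032468$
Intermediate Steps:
$\frac{1}{\frac{1}{-56171 - 22686} + u{\left(308 \right)}} = \frac{1}{\frac{1}{-56171 - 22686} + 308} = \frac{1}{\frac{1}{-78857} + 308} = \frac{1}{- \frac{1}{78857} + 308} = \frac{1}{\frac{24287955}{78857}} = \frac{78857}{24287955}$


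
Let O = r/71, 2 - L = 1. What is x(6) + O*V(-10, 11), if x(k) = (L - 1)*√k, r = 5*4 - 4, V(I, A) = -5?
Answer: -80/71 ≈ -1.1268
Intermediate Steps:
L = 1 (L = 2 - 1*1 = 2 - 1 = 1)
r = 16 (r = 20 - 4 = 16)
x(k) = 0 (x(k) = (1 - 1)*√k = 0*√k = 0)
O = 16/71 ≈ 0.22535
x(6) + O*V(-10, 11) = 0 + (16/71)*(-5) = 0 - 80/71 = -80/71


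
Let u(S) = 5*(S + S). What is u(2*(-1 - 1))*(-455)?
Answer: 18200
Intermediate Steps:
u(S) = 10*S (u(S) = 5*(2*S) = 10*S)
u(2*(-1 - 1))*(-455) = (10*(2*(-1 - 1)))*(-455) = (10*(2*(-2)))*(-455) = (10*(-4))*(-455) = -40*(-455) = 18200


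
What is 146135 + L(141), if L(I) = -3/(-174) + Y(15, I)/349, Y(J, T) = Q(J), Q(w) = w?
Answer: 2958065889/20242 ≈ 1.4614e+5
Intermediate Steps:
Y(J, T) = J
L(I) = 1219/20242 (L(I) = -3/(-174) + 15/349 = -3*(-1/174) + 15*(1/349) = 1/58 + 15/349 = 1219/20242)
146135 + L(141) = 146135 + 1219/20242 = 2958065889/20242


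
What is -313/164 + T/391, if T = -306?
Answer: -10151/3772 ≈ -2.6911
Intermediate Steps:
-313/164 + T/391 = -313/164 - 306/391 = -313*1/164 - 306*1/391 = -313/164 - 18/23 = -10151/3772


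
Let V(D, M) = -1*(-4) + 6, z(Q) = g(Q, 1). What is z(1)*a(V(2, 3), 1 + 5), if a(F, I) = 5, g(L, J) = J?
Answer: 5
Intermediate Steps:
z(Q) = 1
V(D, M) = 10 (V(D, M) = 4 + 6 = 10)
z(1)*a(V(2, 3), 1 + 5) = 1*5 = 5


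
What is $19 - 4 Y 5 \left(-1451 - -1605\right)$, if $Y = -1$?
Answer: $58520$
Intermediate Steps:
$19 - 4 Y 5 \left(-1451 - -1605\right) = 19 \left(-4\right) \left(-1\right) 5 \left(-1451 - -1605\right) = 19 \cdot 4 \cdot 5 \left(-1451 + 1605\right) = 19 \cdot 20 \cdot 154 = 380 \cdot 154 = 58520$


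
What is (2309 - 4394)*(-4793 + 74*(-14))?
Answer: 12153465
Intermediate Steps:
(2309 - 4394)*(-4793 + 74*(-14)) = -2085*(-4793 - 1036) = -2085*(-5829) = 12153465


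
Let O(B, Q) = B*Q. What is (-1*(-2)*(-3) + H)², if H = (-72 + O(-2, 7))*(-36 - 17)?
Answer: 20720704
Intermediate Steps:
H = 4558 (H = (-72 - 2*7)*(-36 - 17) = (-72 - 14)*(-53) = -86*(-53) = 4558)
(-1*(-2)*(-3) + H)² = (-1*(-2)*(-3) + 4558)² = (2*(-3) + 4558)² = (-6 + 4558)² = 4552² = 20720704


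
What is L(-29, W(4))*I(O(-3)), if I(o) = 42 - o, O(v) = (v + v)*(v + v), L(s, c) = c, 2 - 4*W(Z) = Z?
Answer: -3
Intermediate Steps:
W(Z) = ½ - Z/4
O(v) = 4*v² (O(v) = (2*v)*(2*v) = 4*v²)
L(-29, W(4))*I(O(-3)) = (½ - ¼*4)*(42 - 4*(-3)²) = (½ - 1)*(42 - 4*9) = -(42 - 1*36)/2 = -(42 - 36)/2 = -½*6 = -3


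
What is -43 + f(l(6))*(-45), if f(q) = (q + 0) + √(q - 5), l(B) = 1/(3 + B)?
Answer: -48 - 30*I*√11 ≈ -48.0 - 99.499*I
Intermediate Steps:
f(q) = q + √(-5 + q)
-43 + f(l(6))*(-45) = -43 + (1/(3 + 6) + √(-5 + 1/(3 + 6)))*(-45) = -43 + (1/9 + √(-5 + 1/9))*(-45) = -43 + (⅑ + √(-5 + ⅑))*(-45) = -43 + (⅑ + √(-44/9))*(-45) = -43 + (⅑ + 2*I*√11/3)*(-45) = -43 + (-5 - 30*I*√11) = -48 - 30*I*√11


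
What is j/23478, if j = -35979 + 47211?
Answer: 144/301 ≈ 0.47841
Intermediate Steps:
j = 11232
j/23478 = 11232/23478 = 11232*(1/23478) = 144/301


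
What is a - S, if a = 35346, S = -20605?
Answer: 55951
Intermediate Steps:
a - S = 35346 - 1*(-20605) = 35346 + 20605 = 55951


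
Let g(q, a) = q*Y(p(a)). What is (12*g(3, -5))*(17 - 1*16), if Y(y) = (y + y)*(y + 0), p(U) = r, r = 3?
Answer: 648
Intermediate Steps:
p(U) = 3
Y(y) = 2*y² (Y(y) = (2*y)*y = 2*y²)
g(q, a) = 18*q (g(q, a) = q*(2*3²) = q*(2*9) = q*18 = 18*q)
(12*g(3, -5))*(17 - 1*16) = (12*(18*3))*(17 - 1*16) = (12*54)*(17 - 16) = 648*1 = 648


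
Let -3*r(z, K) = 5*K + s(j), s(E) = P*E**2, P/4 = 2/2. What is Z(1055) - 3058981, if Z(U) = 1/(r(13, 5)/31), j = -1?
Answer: -88710542/29 ≈ -3.0590e+6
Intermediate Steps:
P = 4 (P = 4*(2/2) = 4*(2*(1/2)) = 4*1 = 4)
s(E) = 4*E**2
r(z, K) = -4/3 - 5*K/3 (r(z, K) = -(5*K + 4*(-1)**2)/3 = -(5*K + 4*1)/3 = -(5*K + 4)/3 = -(4 + 5*K)/3 = -4/3 - 5*K/3)
Z(U) = -93/29 (Z(U) = 1/((-4/3 - 5/3*5)/31) = 1/((-4/3 - 25/3)*(1/31)) = 1/(-29/3*1/31) = 1/(-29/93) = -93/29)
Z(1055) - 3058981 = -93/29 - 3058981 = -88710542/29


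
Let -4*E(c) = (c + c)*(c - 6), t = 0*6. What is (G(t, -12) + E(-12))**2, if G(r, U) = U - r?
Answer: 14400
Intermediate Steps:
t = 0
E(c) = -c*(-6 + c)/2 (E(c) = -(c + c)*(c - 6)/4 = -2*c*(-6 + c)/4 = -c*(-6 + c)/2)
(G(t, -12) + E(-12))**2 = ((-12 - 1*0) + (1/2)*(-12)*(6 - 1*(-12)))**2 = ((-12 + 0) + (1/2)*(-12)*(6 + 12))**2 = (-12 + (1/2)*(-12)*18)**2 = (-12 - 108)**2 = (-120)**2 = 14400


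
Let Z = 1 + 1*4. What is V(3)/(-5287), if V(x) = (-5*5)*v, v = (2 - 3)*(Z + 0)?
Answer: -125/5287 ≈ -0.023643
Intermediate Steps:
Z = 5 (Z = 1 + 4 = 5)
v = -5 (v = (2 - 3)*(5 + 0) = -1*5 = -5)
V(x) = 125 (V(x) = -5*5*(-5) = -25*(-5) = 125)
V(3)/(-5287) = 125/(-5287) = 125*(-1/5287) = -125/5287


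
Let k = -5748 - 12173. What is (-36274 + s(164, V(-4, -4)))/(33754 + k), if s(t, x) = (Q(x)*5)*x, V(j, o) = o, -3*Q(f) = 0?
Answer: -36274/15833 ≈ -2.2910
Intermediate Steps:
Q(f) = 0 (Q(f) = -⅓*0 = 0)
k = -17921
s(t, x) = 0 (s(t, x) = (0*5)*x = 0*x = 0)
(-36274 + s(164, V(-4, -4)))/(33754 + k) = (-36274 + 0)/(33754 - 17921) = -36274/15833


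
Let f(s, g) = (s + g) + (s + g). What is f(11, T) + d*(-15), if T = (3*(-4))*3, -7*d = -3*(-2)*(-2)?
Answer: -530/7 ≈ -75.714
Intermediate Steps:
d = 12/7 (d = -(-3*(-2))*(-2)/7 = -6*(-2)/7 = -1/7*(-12) = 12/7 ≈ 1.7143)
T = -36 (T = -12*3 = -36)
f(s, g) = 2*g + 2*s (f(s, g) = (g + s) + (g + s) = 2*g + 2*s)
f(11, T) + d*(-15) = (2*(-36) + 2*11) + (12/7)*(-15) = (-72 + 22) - 180/7 = -50 - 180/7 = -530/7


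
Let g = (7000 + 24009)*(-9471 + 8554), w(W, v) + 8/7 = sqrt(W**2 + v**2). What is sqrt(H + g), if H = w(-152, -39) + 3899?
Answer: sqrt(-1393136402 + 245*sqrt(985))/7 ≈ 5332.1*I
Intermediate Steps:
w(W, v) = -8/7 + sqrt(W**2 + v**2)
g = -28435253 (g = 31009*(-917) = -28435253)
H = 27285/7 + 5*sqrt(985) (H = (-8/7 + sqrt((-152)**2 + (-39)**2)) + 3899 = (-8/7 + sqrt(23104 + 1521)) + 3899 = (-8/7 + sqrt(24625)) + 3899 = (-8/7 + 5*sqrt(985)) + 3899 = 27285/7 + 5*sqrt(985) ≈ 4054.8)
sqrt(H + g) = sqrt((27285/7 + 5*sqrt(985)) - 28435253) = sqrt(-199019486/7 + 5*sqrt(985))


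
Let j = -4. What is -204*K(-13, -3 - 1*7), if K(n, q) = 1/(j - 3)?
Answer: 204/7 ≈ 29.143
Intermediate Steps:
K(n, q) = -1/7 (K(n, q) = 1/(-4 - 3) = 1/(-7) = -1/7)
-204*K(-13, -3 - 1*7) = -204*(-1/7) = 204/7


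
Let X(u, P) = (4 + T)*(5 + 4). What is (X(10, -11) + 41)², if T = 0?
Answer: 5929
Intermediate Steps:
X(u, P) = 36 (X(u, P) = (4 + 0)*(5 + 4) = 4*9 = 36)
(X(10, -11) + 41)² = (36 + 41)² = 77² = 5929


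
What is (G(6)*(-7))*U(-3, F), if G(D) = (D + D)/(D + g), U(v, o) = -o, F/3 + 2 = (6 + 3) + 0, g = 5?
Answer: 1764/11 ≈ 160.36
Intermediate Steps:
F = 21 (F = -6 + 3*((6 + 3) + 0) = -6 + 3*(9 + 0) = -6 + 3*9 = -6 + 27 = 21)
G(D) = 2*D/(5 + D) (G(D) = (D + D)/(D + 5) = (2*D)/(5 + D) = 2*D/(5 + D))
(G(6)*(-7))*U(-3, F) = ((2*6/(5 + 6))*(-7))*(-1*21) = ((2*6/11)*(-7))*(-21) = ((2*6*(1/11))*(-7))*(-21) = ((12/11)*(-7))*(-21) = -84/11*(-21) = 1764/11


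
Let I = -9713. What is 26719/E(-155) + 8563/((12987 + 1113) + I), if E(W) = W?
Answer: -115888988/679985 ≈ -170.43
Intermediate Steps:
26719/E(-155) + 8563/((12987 + 1113) + I) = 26719/(-155) + 8563/((12987 + 1113) - 9713) = 26719*(-1/155) + 8563/(14100 - 9713) = -26719/155 + 8563/4387 = -115888988/679985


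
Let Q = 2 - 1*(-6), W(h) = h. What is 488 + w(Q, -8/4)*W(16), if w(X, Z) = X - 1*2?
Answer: 584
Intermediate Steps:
Q = 8 (Q = 2 + 6 = 8)
w(X, Z) = -2 + X (w(X, Z) = X - 2 = -2 + X)
488 + w(Q, -8/4)*W(16) = 488 + (-2 + 8)*16 = 488 + 6*16 = 488 + 96 = 584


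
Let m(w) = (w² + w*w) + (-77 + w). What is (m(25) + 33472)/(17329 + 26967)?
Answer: 17335/22148 ≈ 0.78269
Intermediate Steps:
m(w) = -77 + w + 2*w² (m(w) = (w² + w²) + (-77 + w) = 2*w² + (-77 + w) = -77 + w + 2*w²)
(m(25) + 33472)/(17329 + 26967) = ((-77 + 25 + 2*25²) + 33472)/(17329 + 26967) = ((-77 + 25 + 2*625) + 33472)/44296 = ((-77 + 25 + 1250) + 33472)*(1/44296) = (1198 + 33472)*(1/44296) = 34670*(1/44296) = 17335/22148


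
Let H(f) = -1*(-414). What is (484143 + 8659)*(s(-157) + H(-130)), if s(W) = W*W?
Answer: 12351096526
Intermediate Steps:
s(W) = W²
H(f) = 414
(484143 + 8659)*(s(-157) + H(-130)) = (484143 + 8659)*((-157)² + 414) = 492802*(24649 + 414) = 492802*25063 = 12351096526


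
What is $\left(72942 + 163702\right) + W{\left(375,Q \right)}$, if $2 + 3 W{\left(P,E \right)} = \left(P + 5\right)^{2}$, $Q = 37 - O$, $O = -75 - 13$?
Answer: $\frac{854330}{3} \approx 2.8478 \cdot 10^{5}$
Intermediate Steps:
$O = -88$ ($O = -75 - 13 = -88$)
$Q = 125$ ($Q = 37 - -88 = 37 + 88 = 125$)
$W{\left(P,E \right)} = - \frac{2}{3} + \frac{\left(5 + P\right)^{2}}{3}$ ($W{\left(P,E \right)} = - \frac{2}{3} + \frac{\left(P + 5\right)^{2}}{3} = - \frac{2}{3} + \frac{\left(5 + P\right)^{2}}{3}$)
$\left(72942 + 163702\right) + W{\left(375,Q \right)} = \left(72942 + 163702\right) - \left(\frac{2}{3} - \frac{\left(5 + 375\right)^{2}}{3}\right) = 236644 - \left(\frac{2}{3} - \frac{380^{2}}{3}\right) = 236644 + \left(- \frac{2}{3} + \frac{1}{3} \cdot 144400\right) = 236644 + \left(- \frac{2}{3} + \frac{144400}{3}\right) = 236644 + \frac{144398}{3} = \frac{854330}{3}$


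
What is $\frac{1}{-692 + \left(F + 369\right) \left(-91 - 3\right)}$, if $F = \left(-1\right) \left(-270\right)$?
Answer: $- \frac{1}{60758} \approx -1.6459 \cdot 10^{-5}$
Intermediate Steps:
$F = 270$
$\frac{1}{-692 + \left(F + 369\right) \left(-91 - 3\right)} = \frac{1}{-692 + \left(270 + 369\right) \left(-91 - 3\right)} = \frac{1}{-692 + 639 \left(-94\right)} = \frac{1}{-692 - 60066} = \frac{1}{-60758} = - \frac{1}{60758}$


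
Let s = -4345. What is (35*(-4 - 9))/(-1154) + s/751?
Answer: -4672425/866654 ≈ -5.3913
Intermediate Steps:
(35*(-4 - 9))/(-1154) + s/751 = (35*(-4 - 9))/(-1154) - 4345/751 = (35*(-13))*(-1/1154) - 4345*1/751 = -455*(-1/1154) - 4345/751 = 455/1154 - 4345/751 = -4672425/866654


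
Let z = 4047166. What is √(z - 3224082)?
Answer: 2*√205771 ≈ 907.24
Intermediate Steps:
√(z - 3224082) = √(4047166 - 3224082) = √823084 = 2*√205771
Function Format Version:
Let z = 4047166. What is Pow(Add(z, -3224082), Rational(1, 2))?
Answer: Mul(2, Pow(205771, Rational(1, 2))) ≈ 907.24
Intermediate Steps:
Pow(Add(z, -3224082), Rational(1, 2)) = Pow(Add(4047166, -3224082), Rational(1, 2)) = Pow(823084, Rational(1, 2)) = Mul(2, Pow(205771, Rational(1, 2)))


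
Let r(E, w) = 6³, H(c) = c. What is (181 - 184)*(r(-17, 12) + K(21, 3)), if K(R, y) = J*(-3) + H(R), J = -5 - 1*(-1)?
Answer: -747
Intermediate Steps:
r(E, w) = 216
J = -4 (J = -5 + 1 = -4)
K(R, y) = 12 + R (K(R, y) = -4*(-3) + R = 12 + R)
(181 - 184)*(r(-17, 12) + K(21, 3)) = (181 - 184)*(216 + (12 + 21)) = -3*(216 + 33) = -3*249 = -747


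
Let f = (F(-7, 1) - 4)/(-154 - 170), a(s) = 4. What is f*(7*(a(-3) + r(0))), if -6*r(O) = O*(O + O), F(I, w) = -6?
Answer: 70/81 ≈ 0.86420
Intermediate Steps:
r(O) = -O²/3 (r(O) = -O*(O + O)/6 = -O*2*O/6 = -O²/3)
f = 5/162 (f = (-6 - 4)/(-154 - 170) = -10/(-324) = -10*(-1/324) = 5/162 ≈ 0.030864)
f*(7*(a(-3) + r(0))) = 5*(7*(4 - ⅓*0²))/162 = 5*(7*(4 - ⅓*0))/162 = 5*(7*(4 + 0))/162 = 5*(7*4)/162 = (5/162)*28 = 70/81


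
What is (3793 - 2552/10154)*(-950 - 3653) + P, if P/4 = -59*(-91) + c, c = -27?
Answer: -88525893019/5077 ≈ -1.7437e+7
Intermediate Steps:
P = 21368 (P = 4*(-59*(-91) - 27) = 4*(5369 - 27) = 4*5342 = 21368)
(3793 - 2552/10154)*(-950 - 3653) + P = (3793 - 2552/10154)*(-950 - 3653) + 21368 = (3793 - 2552*1/10154)*(-4603) + 21368 = (3793 - 1276/5077)*(-4603) + 21368 = (19255785/5077)*(-4603) + 21368 = -88634378355/5077 + 21368 = -88525893019/5077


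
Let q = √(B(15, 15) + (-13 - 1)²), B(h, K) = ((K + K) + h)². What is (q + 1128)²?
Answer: (1128 + √2221)² ≈ 1.3809e+6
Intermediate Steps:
B(h, K) = (h + 2*K)² (B(h, K) = (2*K + h)² = (h + 2*K)²)
q = √2221 (q = √((15 + 2*15)² + (-13 - 1)²) = √((15 + 30)² + (-14)²) = √(45² + 196) = √(2025 + 196) = √2221 ≈ 47.128)
(q + 1128)² = (√2221 + 1128)² = (1128 + √2221)²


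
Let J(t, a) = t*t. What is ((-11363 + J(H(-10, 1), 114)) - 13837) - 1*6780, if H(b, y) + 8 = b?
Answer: -31656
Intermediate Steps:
H(b, y) = -8 + b
J(t, a) = t²
((-11363 + J(H(-10, 1), 114)) - 13837) - 1*6780 = ((-11363 + (-8 - 10)²) - 13837) - 1*6780 = ((-11363 + (-18)²) - 13837) - 6780 = ((-11363 + 324) - 13837) - 6780 = (-11039 - 13837) - 6780 = -24876 - 6780 = -31656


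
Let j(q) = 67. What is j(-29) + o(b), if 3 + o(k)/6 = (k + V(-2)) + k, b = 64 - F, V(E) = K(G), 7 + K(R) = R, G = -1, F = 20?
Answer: 529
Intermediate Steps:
K(R) = -7 + R
V(E) = -8 (V(E) = -7 - 1 = -8)
b = 44 (b = 64 - 1*20 = 64 - 20 = 44)
o(k) = -66 + 12*k (o(k) = -18 + 6*((k - 8) + k) = -18 + 6*((-8 + k) + k) = -18 + 6*(-8 + 2*k) = -18 + (-48 + 12*k) = -66 + 12*k)
j(-29) + o(b) = 67 + (-66 + 12*44) = 67 + (-66 + 528) = 67 + 462 = 529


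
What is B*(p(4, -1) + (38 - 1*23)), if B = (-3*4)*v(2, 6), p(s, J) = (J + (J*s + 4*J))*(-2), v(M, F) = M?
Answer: -792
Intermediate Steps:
p(s, J) = -10*J - 2*J*s (p(s, J) = (J + (4*J + J*s))*(-2) = (5*J + J*s)*(-2) = -10*J - 2*J*s)
B = -24 (B = -3*4*2 = -12*2 = -24)
B*(p(4, -1) + (38 - 1*23)) = -24*(-2*(-1)*(5 + 4) + (38 - 1*23)) = -24*(-2*(-1)*9 + (38 - 23)) = -24*(18 + 15) = -24*33 = -792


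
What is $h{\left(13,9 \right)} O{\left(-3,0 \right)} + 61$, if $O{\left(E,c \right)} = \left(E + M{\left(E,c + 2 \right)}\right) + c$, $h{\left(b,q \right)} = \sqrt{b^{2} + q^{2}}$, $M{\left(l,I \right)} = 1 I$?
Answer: $61 - 5 \sqrt{10} \approx 45.189$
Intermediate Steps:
$M{\left(l,I \right)} = I$
$O{\left(E,c \right)} = 2 + E + 2 c$ ($O{\left(E,c \right)} = \left(E + \left(c + 2\right)\right) + c = \left(E + \left(2 + c\right)\right) + c = \left(2 + E + c\right) + c = 2 + E + 2 c$)
$h{\left(13,9 \right)} O{\left(-3,0 \right)} + 61 = \sqrt{13^{2} + 9^{2}} \left(2 - 3 + 2 \cdot 0\right) + 61 = \sqrt{169 + 81} \left(2 - 3 + 0\right) + 61 = \sqrt{250} \left(-1\right) + 61 = 5 \sqrt{10} \left(-1\right) + 61 = - 5 \sqrt{10} + 61 = 61 - 5 \sqrt{10}$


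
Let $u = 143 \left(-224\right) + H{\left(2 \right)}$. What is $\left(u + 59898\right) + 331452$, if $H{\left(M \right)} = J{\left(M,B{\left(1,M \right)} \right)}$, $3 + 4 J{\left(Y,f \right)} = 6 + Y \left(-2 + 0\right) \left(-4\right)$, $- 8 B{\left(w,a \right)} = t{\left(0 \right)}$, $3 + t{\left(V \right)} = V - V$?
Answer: $\frac{1437291}{4} \approx 3.5932 \cdot 10^{5}$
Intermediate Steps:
$t{\left(V \right)} = -3$ ($t{\left(V \right)} = -3 + \left(V - V\right) = -3 + 0 = -3$)
$B{\left(w,a \right)} = \frac{3}{8}$ ($B{\left(w,a \right)} = \left(- \frac{1}{8}\right) \left(-3\right) = \frac{3}{8}$)
$J{\left(Y,f \right)} = \frac{3}{4} + 2 Y$ ($J{\left(Y,f \right)} = - \frac{3}{4} + \frac{6 + Y \left(-2 + 0\right) \left(-4\right)}{4} = - \frac{3}{4} + \frac{6 + Y \left(\left(-2\right) \left(-4\right)\right)}{4} = - \frac{3}{4} + \frac{6 + Y 8}{4} = - \frac{3}{4} + \frac{6 + 8 Y}{4} = - \frac{3}{4} + \left(\frac{3}{2} + 2 Y\right) = \frac{3}{4} + 2 Y$)
$H{\left(M \right)} = \frac{3}{4} + 2 M$
$u = - \frac{128109}{4}$ ($u = 143 \left(-224\right) + \left(\frac{3}{4} + 2 \cdot 2\right) = -32032 + \left(\frac{3}{4} + 4\right) = -32032 + \frac{19}{4} = - \frac{128109}{4} \approx -32027.0$)
$\left(u + 59898\right) + 331452 = \left(- \frac{128109}{4} + 59898\right) + 331452 = \frac{111483}{4} + 331452 = \frac{1437291}{4}$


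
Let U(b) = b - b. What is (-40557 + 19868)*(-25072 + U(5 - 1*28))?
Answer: 518714608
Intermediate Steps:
U(b) = 0
(-40557 + 19868)*(-25072 + U(5 - 1*28)) = (-40557 + 19868)*(-25072 + 0) = -20689*(-25072) = 518714608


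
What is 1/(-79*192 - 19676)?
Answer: -1/34844 ≈ -2.8699e-5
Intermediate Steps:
1/(-79*192 - 19676) = 1/(-15168 - 19676) = 1/(-34844) = -1/34844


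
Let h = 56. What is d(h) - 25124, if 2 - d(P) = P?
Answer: -25178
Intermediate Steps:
d(P) = 2 - P
d(h) - 25124 = (2 - 1*56) - 25124 = (2 - 56) - 25124 = -54 - 25124 = -25178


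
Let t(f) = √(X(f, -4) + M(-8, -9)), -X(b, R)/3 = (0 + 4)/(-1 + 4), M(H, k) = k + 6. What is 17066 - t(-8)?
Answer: 17066 - I*√7 ≈ 17066.0 - 2.6458*I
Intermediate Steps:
M(H, k) = 6 + k
X(b, R) = -4 (X(b, R) = -3*(0 + 4)/(-1 + 4) = -12/3 = -3*4/3 = -4)
t(f) = I*√7 (t(f) = √(-4 + (6 - 9)) = √(-4 - 3) = √(-7) = I*√7)
17066 - t(-8) = 17066 - I*√7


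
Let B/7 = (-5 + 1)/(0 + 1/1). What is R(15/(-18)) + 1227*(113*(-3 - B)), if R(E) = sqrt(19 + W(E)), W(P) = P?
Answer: 3466275 + sqrt(654)/6 ≈ 3.4663e+6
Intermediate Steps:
B = -28 (B = 7*((-5 + 1)/(0 + 1/1)) = 7*(-4/(0 + 1)) = 7*(-4/1) = 7*(-4*1) = 7*(-4) = -28)
R(E) = sqrt(19 + E)
R(15/(-18)) + 1227*(113*(-3 - B)) = sqrt(19 + 15/(-18)) + 1227*(113*(-3 - 1*(-28))) = sqrt(19 + 15*(-1/18)) + 1227*(113*(-3 + 28)) = sqrt(19 - 5/6) + 1227*(113*25) = sqrt(109/6) + 1227*2825 = sqrt(654)/6 + 3466275 = 3466275 + sqrt(654)/6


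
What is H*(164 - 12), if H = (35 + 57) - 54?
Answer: 5776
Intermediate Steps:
H = 38 (H = 92 - 54 = 38)
H*(164 - 12) = 38*(164 - 12) = 38*152 = 5776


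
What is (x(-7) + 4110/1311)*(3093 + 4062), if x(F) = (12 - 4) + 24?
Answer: 109857870/437 ≈ 2.5139e+5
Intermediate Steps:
x(F) = 32 (x(F) = 8 + 24 = 32)
(x(-7) + 4110/1311)*(3093 + 4062) = (32 + 4110/1311)*(3093 + 4062) = (32 + 4110*(1/1311))*7155 = (32 + 1370/437)*7155 = (15354/437)*7155 = 109857870/437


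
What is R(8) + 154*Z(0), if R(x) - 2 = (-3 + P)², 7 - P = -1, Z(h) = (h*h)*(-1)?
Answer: 27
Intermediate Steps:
Z(h) = -h² (Z(h) = h²*(-1) = -h²)
P = 8 (P = 7 - 1*(-1) = 7 + 1 = 8)
R(x) = 27 (R(x) = 2 + (-3 + 8)² = 2 + 5² = 2 + 25 = 27)
R(8) + 154*Z(0) = 27 + 154*(-1*0²) = 27 + 154*(-1*0) = 27 + 154*0 = 27 + 0 = 27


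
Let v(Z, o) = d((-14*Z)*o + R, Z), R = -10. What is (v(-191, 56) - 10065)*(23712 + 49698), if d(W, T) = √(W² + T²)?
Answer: -738871650 + 73410*√22420307237 ≈ 1.0253e+10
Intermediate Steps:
d(W, T) = √(T² + W²)
v(Z, o) = √(Z² + (-10 - 14*Z*o)²) (v(Z, o) = √(Z² + ((-14*Z)*o - 10)²) = √(Z² + (-14*Z*o - 10)²) = √(Z² + (-10 - 14*Z*o)²))
(v(-191, 56) - 10065)*(23712 + 49698) = (√((-191)² + 4*(5 + 7*(-191)*56)²) - 10065)*(23712 + 49698) = (√(36481 + 4*(5 - 74872)²) - 10065)*73410 = (√(36481 + 4*(-74867)²) - 10065)*73410 = (√(36481 + 4*5605067689) - 10065)*73410 = (√(36481 + 22420270756) - 10065)*73410 = (√22420307237 - 10065)*73410 = (-10065 + √22420307237)*73410 = -738871650 + 73410*√22420307237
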